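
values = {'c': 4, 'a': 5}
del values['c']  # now {'a': 5}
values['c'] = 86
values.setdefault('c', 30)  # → 86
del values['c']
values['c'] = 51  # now {'a': 5, 'c': 51}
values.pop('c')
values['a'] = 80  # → {'a': 80}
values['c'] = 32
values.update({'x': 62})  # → {'a': 80, 'c': 32, 'x': 62}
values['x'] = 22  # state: {'a': 80, 'c': 32, 'x': 22}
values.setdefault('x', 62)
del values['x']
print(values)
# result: {'a': 80, 'c': 32}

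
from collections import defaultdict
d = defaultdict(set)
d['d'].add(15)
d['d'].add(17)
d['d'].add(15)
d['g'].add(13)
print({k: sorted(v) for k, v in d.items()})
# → {'d': [15, 17], 'g': [13]}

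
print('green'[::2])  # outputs gen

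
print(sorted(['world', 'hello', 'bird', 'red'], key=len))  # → ['red', 'bird', 'world', 'hello']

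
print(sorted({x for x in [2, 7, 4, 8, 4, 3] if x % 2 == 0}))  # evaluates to [2, 4, 8]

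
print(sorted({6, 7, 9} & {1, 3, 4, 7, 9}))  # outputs [7, 9]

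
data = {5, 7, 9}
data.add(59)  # {5, 7, 9, 59}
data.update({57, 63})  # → {5, 7, 9, 57, 59, 63}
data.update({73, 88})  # {5, 7, 9, 57, 59, 63, 73, 88}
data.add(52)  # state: {5, 7, 9, 52, 57, 59, 63, 73, 88}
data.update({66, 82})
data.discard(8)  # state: {5, 7, 9, 52, 57, 59, 63, 66, 73, 82, 88}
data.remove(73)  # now {5, 7, 9, 52, 57, 59, 63, 66, 82, 88}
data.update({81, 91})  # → {5, 7, 9, 52, 57, 59, 63, 66, 81, 82, 88, 91}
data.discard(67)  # {5, 7, 9, 52, 57, 59, 63, 66, 81, 82, 88, 91}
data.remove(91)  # {5, 7, 9, 52, 57, 59, 63, 66, 81, 82, 88}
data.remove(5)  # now {7, 9, 52, 57, 59, 63, 66, 81, 82, 88}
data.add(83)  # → {7, 9, 52, 57, 59, 63, 66, 81, 82, 83, 88}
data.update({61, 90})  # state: {7, 9, 52, 57, 59, 61, 63, 66, 81, 82, 83, 88, 90}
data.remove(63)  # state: {7, 9, 52, 57, 59, 61, 66, 81, 82, 83, 88, 90}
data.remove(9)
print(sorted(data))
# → [7, 52, 57, 59, 61, 66, 81, 82, 83, 88, 90]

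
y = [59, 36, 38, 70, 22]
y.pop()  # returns 22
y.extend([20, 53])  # [59, 36, 38, 70, 20, 53]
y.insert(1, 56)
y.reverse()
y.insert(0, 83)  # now [83, 53, 20, 70, 38, 36, 56, 59]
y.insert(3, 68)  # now [83, 53, 20, 68, 70, 38, 36, 56, 59]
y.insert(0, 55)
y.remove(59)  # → [55, 83, 53, 20, 68, 70, 38, 36, 56]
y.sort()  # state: [20, 36, 38, 53, 55, 56, 68, 70, 83]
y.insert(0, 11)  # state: [11, 20, 36, 38, 53, 55, 56, 68, 70, 83]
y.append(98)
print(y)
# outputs [11, 20, 36, 38, 53, 55, 56, 68, 70, 83, 98]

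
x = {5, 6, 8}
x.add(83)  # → {5, 6, 8, 83}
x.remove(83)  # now {5, 6, 8}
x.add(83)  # {5, 6, 8, 83}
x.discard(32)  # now {5, 6, 8, 83}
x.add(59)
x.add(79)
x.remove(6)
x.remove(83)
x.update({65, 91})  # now {5, 8, 59, 65, 79, 91}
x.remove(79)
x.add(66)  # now {5, 8, 59, 65, 66, 91}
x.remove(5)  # {8, 59, 65, 66, 91}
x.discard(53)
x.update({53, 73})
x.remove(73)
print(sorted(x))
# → [8, 53, 59, 65, 66, 91]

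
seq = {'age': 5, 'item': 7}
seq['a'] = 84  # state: {'age': 5, 'item': 7, 'a': 84}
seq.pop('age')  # 5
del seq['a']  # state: {'item': 7}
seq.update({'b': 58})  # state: {'item': 7, 'b': 58}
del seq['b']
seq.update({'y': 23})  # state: {'item': 7, 'y': 23}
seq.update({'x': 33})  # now {'item': 7, 'y': 23, 'x': 33}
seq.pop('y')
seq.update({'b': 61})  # {'item': 7, 'x': 33, 'b': 61}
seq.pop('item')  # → 7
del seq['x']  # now {'b': 61}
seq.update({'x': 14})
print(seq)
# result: {'b': 61, 'x': 14}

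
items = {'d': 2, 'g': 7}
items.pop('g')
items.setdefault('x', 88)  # 88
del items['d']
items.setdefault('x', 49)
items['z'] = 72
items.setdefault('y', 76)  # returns 76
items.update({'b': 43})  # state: {'x': 88, 'z': 72, 'y': 76, 'b': 43}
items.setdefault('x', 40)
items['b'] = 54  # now {'x': 88, 'z': 72, 'y': 76, 'b': 54}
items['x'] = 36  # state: {'x': 36, 'z': 72, 'y': 76, 'b': 54}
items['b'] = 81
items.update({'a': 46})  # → {'x': 36, 'z': 72, 'y': 76, 'b': 81, 'a': 46}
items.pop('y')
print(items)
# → {'x': 36, 'z': 72, 'b': 81, 'a': 46}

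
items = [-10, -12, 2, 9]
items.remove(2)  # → [-10, -12, 9]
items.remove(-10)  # [-12, 9]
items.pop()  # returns 9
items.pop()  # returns -12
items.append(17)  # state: [17]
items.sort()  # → [17]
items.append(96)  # [17, 96]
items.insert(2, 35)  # [17, 96, 35]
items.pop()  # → 35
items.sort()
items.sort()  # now [17, 96]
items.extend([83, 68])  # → [17, 96, 83, 68]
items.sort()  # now [17, 68, 83, 96]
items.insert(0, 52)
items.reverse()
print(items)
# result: [96, 83, 68, 17, 52]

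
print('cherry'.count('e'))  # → 1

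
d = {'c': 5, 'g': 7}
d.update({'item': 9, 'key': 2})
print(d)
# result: {'c': 5, 'g': 7, 'item': 9, 'key': 2}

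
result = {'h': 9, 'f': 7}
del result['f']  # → {'h': 9}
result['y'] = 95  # {'h': 9, 'y': 95}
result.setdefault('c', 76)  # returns 76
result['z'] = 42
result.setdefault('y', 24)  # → 95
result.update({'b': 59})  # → {'h': 9, 'y': 95, 'c': 76, 'z': 42, 'b': 59}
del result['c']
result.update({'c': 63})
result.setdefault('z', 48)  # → 42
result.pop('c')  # 63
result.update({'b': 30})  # {'h': 9, 'y': 95, 'z': 42, 'b': 30}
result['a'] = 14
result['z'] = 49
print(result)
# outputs {'h': 9, 'y': 95, 'z': 49, 'b': 30, 'a': 14}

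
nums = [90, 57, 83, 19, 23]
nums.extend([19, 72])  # [90, 57, 83, 19, 23, 19, 72]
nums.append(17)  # [90, 57, 83, 19, 23, 19, 72, 17]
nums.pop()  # 17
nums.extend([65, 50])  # [90, 57, 83, 19, 23, 19, 72, 65, 50]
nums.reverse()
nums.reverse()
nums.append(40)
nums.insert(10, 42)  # [90, 57, 83, 19, 23, 19, 72, 65, 50, 40, 42]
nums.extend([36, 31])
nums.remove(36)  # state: [90, 57, 83, 19, 23, 19, 72, 65, 50, 40, 42, 31]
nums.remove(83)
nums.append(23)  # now [90, 57, 19, 23, 19, 72, 65, 50, 40, 42, 31, 23]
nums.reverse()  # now [23, 31, 42, 40, 50, 65, 72, 19, 23, 19, 57, 90]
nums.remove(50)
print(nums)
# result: [23, 31, 42, 40, 65, 72, 19, 23, 19, 57, 90]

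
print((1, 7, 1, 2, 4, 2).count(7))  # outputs 1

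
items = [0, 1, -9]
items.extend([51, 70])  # [0, 1, -9, 51, 70]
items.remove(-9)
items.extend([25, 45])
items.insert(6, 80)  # [0, 1, 51, 70, 25, 45, 80]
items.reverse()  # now [80, 45, 25, 70, 51, 1, 0]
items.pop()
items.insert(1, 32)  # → [80, 32, 45, 25, 70, 51, 1]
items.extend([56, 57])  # [80, 32, 45, 25, 70, 51, 1, 56, 57]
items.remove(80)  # [32, 45, 25, 70, 51, 1, 56, 57]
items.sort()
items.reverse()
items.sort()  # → [1, 25, 32, 45, 51, 56, 57, 70]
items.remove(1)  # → [25, 32, 45, 51, 56, 57, 70]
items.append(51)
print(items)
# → [25, 32, 45, 51, 56, 57, 70, 51]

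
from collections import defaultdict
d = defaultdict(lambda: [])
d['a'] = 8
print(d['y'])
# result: []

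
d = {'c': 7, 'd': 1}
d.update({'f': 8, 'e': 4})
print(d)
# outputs {'c': 7, 'd': 1, 'f': 8, 'e': 4}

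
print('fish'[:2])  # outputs fi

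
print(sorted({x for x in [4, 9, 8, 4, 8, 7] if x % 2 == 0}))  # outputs [4, 8]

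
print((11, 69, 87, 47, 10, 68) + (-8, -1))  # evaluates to (11, 69, 87, 47, 10, 68, -8, -1)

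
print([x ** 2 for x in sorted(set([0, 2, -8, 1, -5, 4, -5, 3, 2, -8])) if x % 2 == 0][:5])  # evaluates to [64, 0, 4, 16]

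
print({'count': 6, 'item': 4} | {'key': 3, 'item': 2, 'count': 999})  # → {'count': 999, 'item': 2, 'key': 3}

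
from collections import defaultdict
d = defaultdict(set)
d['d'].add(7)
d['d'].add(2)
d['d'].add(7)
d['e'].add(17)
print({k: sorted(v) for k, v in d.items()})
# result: {'d': [2, 7], 'e': [17]}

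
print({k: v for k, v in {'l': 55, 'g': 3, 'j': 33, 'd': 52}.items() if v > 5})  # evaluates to {'l': 55, 'j': 33, 'd': 52}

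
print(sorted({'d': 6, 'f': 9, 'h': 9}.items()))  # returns [('d', 6), ('f', 9), ('h', 9)]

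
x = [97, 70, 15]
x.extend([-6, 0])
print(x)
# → [97, 70, 15, -6, 0]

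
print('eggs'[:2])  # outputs eg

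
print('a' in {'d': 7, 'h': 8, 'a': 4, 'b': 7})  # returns True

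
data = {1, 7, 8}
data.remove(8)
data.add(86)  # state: {1, 7, 86}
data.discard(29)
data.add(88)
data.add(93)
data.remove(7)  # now {1, 86, 88, 93}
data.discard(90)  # {1, 86, 88, 93}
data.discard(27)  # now {1, 86, 88, 93}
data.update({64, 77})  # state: {1, 64, 77, 86, 88, 93}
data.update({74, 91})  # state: {1, 64, 74, 77, 86, 88, 91, 93}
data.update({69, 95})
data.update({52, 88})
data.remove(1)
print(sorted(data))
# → [52, 64, 69, 74, 77, 86, 88, 91, 93, 95]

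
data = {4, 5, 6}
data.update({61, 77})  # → {4, 5, 6, 61, 77}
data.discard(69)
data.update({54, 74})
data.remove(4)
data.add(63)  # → {5, 6, 54, 61, 63, 74, 77}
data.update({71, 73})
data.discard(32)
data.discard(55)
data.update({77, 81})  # {5, 6, 54, 61, 63, 71, 73, 74, 77, 81}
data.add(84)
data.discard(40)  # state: {5, 6, 54, 61, 63, 71, 73, 74, 77, 81, 84}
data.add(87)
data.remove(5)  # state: {6, 54, 61, 63, 71, 73, 74, 77, 81, 84, 87}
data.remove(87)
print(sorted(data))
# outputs [6, 54, 61, 63, 71, 73, 74, 77, 81, 84]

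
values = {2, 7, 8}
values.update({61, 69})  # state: {2, 7, 8, 61, 69}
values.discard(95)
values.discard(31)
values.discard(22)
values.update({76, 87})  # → {2, 7, 8, 61, 69, 76, 87}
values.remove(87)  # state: {2, 7, 8, 61, 69, 76}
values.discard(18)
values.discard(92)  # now {2, 7, 8, 61, 69, 76}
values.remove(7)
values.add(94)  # {2, 8, 61, 69, 76, 94}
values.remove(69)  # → {2, 8, 61, 76, 94}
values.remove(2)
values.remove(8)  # {61, 76, 94}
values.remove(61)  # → {76, 94}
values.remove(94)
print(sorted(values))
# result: [76]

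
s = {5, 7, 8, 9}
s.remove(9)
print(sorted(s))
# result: [5, 7, 8]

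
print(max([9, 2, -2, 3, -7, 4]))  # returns 9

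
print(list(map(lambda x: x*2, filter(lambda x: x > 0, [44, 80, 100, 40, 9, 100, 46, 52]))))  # [88, 160, 200, 80, 18, 200, 92, 104]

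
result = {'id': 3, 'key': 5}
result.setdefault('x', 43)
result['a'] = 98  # {'id': 3, 'key': 5, 'x': 43, 'a': 98}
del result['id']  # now {'key': 5, 'x': 43, 'a': 98}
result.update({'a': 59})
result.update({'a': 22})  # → {'key': 5, 'x': 43, 'a': 22}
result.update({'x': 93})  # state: {'key': 5, 'x': 93, 'a': 22}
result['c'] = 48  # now {'key': 5, 'x': 93, 'a': 22, 'c': 48}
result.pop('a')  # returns 22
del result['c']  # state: {'key': 5, 'x': 93}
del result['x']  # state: {'key': 5}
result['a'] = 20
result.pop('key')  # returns 5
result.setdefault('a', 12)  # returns 20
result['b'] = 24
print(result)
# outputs {'a': 20, 'b': 24}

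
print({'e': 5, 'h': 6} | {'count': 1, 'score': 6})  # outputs {'e': 5, 'h': 6, 'count': 1, 'score': 6}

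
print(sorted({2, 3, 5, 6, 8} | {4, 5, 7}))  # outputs [2, 3, 4, 5, 6, 7, 8]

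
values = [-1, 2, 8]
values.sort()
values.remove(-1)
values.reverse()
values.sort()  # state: [2, 8]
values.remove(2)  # [8]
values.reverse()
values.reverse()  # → [8]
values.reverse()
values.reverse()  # [8]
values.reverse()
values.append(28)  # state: [8, 28]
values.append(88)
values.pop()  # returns 88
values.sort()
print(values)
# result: [8, 28]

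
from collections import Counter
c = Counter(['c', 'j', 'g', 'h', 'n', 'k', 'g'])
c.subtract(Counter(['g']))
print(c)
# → Counter({'c': 1, 'j': 1, 'g': 1, 'h': 1, 'n': 1, 'k': 1})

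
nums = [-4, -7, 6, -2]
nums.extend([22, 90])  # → [-4, -7, 6, -2, 22, 90]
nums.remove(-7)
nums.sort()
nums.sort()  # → [-4, -2, 6, 22, 90]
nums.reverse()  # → [90, 22, 6, -2, -4]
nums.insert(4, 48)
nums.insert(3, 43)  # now [90, 22, 6, 43, -2, 48, -4]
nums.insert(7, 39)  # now [90, 22, 6, 43, -2, 48, -4, 39]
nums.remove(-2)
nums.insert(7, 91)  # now [90, 22, 6, 43, 48, -4, 39, 91]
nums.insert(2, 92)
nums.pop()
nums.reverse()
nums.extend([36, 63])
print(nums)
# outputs [39, -4, 48, 43, 6, 92, 22, 90, 36, 63]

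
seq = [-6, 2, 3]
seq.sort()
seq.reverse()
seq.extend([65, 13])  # [3, 2, -6, 65, 13]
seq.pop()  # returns 13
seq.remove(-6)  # [3, 2, 65]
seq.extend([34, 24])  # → [3, 2, 65, 34, 24]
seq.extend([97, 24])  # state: [3, 2, 65, 34, 24, 97, 24]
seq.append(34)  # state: [3, 2, 65, 34, 24, 97, 24, 34]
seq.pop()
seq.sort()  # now [2, 3, 24, 24, 34, 65, 97]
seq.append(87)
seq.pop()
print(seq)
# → [2, 3, 24, 24, 34, 65, 97]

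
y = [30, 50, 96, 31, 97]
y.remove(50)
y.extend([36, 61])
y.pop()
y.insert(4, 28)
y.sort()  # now [28, 30, 31, 36, 96, 97]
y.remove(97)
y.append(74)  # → [28, 30, 31, 36, 96, 74]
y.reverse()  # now [74, 96, 36, 31, 30, 28]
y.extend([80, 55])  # [74, 96, 36, 31, 30, 28, 80, 55]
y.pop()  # 55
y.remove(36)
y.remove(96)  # [74, 31, 30, 28, 80]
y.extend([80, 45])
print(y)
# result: [74, 31, 30, 28, 80, 80, 45]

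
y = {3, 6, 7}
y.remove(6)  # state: {3, 7}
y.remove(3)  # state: {7}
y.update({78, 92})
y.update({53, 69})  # {7, 53, 69, 78, 92}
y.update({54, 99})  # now {7, 53, 54, 69, 78, 92, 99}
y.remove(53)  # {7, 54, 69, 78, 92, 99}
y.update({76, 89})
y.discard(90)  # {7, 54, 69, 76, 78, 89, 92, 99}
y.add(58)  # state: {7, 54, 58, 69, 76, 78, 89, 92, 99}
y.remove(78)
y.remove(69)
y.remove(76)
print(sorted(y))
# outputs [7, 54, 58, 89, 92, 99]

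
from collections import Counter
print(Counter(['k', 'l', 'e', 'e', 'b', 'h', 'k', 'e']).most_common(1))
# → [('e', 3)]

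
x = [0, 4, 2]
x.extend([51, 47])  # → [0, 4, 2, 51, 47]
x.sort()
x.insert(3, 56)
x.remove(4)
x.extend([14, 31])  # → [0, 2, 56, 47, 51, 14, 31]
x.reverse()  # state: [31, 14, 51, 47, 56, 2, 0]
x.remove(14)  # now [31, 51, 47, 56, 2, 0]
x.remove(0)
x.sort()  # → [2, 31, 47, 51, 56]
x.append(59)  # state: [2, 31, 47, 51, 56, 59]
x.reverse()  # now [59, 56, 51, 47, 31, 2]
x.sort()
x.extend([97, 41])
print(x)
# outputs [2, 31, 47, 51, 56, 59, 97, 41]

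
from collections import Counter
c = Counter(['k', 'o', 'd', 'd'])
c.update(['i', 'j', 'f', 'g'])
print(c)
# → Counter({'d': 2, 'k': 1, 'o': 1, 'i': 1, 'j': 1, 'f': 1, 'g': 1})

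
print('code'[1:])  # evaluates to ode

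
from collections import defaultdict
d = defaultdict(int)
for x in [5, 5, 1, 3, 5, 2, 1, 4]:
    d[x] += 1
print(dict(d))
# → {5: 3, 1: 2, 3: 1, 2: 1, 4: 1}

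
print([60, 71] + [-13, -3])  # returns [60, 71, -13, -3]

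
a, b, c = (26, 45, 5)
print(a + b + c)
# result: 76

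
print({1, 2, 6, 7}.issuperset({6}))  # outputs True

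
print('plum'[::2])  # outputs pu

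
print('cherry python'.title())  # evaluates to Cherry Python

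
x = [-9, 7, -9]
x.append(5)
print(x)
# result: [-9, 7, -9, 5]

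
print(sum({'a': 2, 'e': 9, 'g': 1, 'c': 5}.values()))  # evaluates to 17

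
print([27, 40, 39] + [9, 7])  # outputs [27, 40, 39, 9, 7]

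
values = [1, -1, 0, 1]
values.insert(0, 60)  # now [60, 1, -1, 0, 1]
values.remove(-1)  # [60, 1, 0, 1]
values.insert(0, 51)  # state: [51, 60, 1, 0, 1]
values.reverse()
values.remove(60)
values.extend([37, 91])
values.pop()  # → 91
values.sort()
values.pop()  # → 51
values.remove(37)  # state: [0, 1, 1]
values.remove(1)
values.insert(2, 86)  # [0, 1, 86]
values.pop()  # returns 86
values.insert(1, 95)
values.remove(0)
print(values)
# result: [95, 1]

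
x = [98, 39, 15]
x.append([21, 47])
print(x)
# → [98, 39, 15, [21, 47]]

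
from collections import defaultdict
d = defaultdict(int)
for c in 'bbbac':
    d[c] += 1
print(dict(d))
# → {'b': 3, 'a': 1, 'c': 1}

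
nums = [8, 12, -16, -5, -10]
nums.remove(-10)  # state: [8, 12, -16, -5]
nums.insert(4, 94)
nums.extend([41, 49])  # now [8, 12, -16, -5, 94, 41, 49]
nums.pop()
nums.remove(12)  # [8, -16, -5, 94, 41]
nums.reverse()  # [41, 94, -5, -16, 8]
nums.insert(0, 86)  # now [86, 41, 94, -5, -16, 8]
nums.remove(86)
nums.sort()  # [-16, -5, 8, 41, 94]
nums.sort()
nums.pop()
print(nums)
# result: [-16, -5, 8, 41]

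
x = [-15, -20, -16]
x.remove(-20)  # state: [-15, -16]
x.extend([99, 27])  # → [-15, -16, 99, 27]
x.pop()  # 27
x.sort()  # [-16, -15, 99]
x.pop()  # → 99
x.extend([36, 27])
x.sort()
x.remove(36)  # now [-16, -15, 27]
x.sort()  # [-16, -15, 27]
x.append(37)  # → [-16, -15, 27, 37]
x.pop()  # 37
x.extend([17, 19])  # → [-16, -15, 27, 17, 19]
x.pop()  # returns 19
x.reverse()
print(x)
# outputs [17, 27, -15, -16]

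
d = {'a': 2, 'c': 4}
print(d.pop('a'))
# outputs 2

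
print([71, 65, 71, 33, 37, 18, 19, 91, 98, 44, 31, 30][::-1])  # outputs [30, 31, 44, 98, 91, 19, 18, 37, 33, 71, 65, 71]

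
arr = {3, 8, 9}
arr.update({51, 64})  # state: {3, 8, 9, 51, 64}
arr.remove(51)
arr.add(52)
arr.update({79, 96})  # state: {3, 8, 9, 52, 64, 79, 96}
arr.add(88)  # {3, 8, 9, 52, 64, 79, 88, 96}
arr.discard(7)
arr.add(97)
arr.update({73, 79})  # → {3, 8, 9, 52, 64, 73, 79, 88, 96, 97}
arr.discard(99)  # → {3, 8, 9, 52, 64, 73, 79, 88, 96, 97}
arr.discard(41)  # {3, 8, 9, 52, 64, 73, 79, 88, 96, 97}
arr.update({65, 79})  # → {3, 8, 9, 52, 64, 65, 73, 79, 88, 96, 97}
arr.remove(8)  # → {3, 9, 52, 64, 65, 73, 79, 88, 96, 97}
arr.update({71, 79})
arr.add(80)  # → {3, 9, 52, 64, 65, 71, 73, 79, 80, 88, 96, 97}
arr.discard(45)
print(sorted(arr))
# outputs [3, 9, 52, 64, 65, 71, 73, 79, 80, 88, 96, 97]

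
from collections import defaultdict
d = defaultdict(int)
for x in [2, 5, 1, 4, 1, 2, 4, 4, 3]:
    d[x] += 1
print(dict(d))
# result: {2: 2, 5: 1, 1: 2, 4: 3, 3: 1}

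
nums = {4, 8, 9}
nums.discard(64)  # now {4, 8, 9}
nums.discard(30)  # {4, 8, 9}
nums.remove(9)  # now {4, 8}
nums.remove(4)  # {8}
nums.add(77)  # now {8, 77}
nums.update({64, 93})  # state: {8, 64, 77, 93}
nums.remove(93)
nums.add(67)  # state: {8, 64, 67, 77}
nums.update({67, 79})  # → {8, 64, 67, 77, 79}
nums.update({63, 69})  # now {8, 63, 64, 67, 69, 77, 79}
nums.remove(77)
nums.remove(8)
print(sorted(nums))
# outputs [63, 64, 67, 69, 79]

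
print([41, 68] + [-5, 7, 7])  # [41, 68, -5, 7, 7]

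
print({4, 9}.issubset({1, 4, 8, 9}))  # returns True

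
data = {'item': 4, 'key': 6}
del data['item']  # {'key': 6}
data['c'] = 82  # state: {'key': 6, 'c': 82}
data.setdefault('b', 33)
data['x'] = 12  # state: {'key': 6, 'c': 82, 'b': 33, 'x': 12}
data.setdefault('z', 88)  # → 88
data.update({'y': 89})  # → {'key': 6, 'c': 82, 'b': 33, 'x': 12, 'z': 88, 'y': 89}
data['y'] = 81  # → {'key': 6, 'c': 82, 'b': 33, 'x': 12, 'z': 88, 'y': 81}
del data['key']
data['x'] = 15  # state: {'c': 82, 'b': 33, 'x': 15, 'z': 88, 'y': 81}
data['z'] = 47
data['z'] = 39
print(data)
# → {'c': 82, 'b': 33, 'x': 15, 'z': 39, 'y': 81}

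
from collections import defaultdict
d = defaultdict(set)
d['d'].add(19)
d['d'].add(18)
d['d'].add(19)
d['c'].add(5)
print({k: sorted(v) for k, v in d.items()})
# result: {'d': [18, 19], 'c': [5]}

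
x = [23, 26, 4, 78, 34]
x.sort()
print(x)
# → [4, 23, 26, 34, 78]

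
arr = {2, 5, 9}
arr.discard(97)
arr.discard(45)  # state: {2, 5, 9}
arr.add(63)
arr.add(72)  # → {2, 5, 9, 63, 72}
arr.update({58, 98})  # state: {2, 5, 9, 58, 63, 72, 98}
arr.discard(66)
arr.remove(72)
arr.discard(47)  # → {2, 5, 9, 58, 63, 98}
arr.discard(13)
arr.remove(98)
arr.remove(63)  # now {2, 5, 9, 58}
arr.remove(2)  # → {5, 9, 58}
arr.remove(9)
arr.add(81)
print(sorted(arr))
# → [5, 58, 81]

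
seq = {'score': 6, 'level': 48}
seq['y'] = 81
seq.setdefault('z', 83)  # 83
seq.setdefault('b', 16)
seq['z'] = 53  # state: {'score': 6, 'level': 48, 'y': 81, 'z': 53, 'b': 16}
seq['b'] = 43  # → {'score': 6, 'level': 48, 'y': 81, 'z': 53, 'b': 43}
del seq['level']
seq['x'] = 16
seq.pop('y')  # 81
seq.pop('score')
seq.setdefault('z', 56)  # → 53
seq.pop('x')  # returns 16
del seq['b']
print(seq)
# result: {'z': 53}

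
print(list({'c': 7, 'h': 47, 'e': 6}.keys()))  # ['c', 'h', 'e']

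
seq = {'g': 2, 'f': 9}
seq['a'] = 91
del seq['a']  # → {'g': 2, 'f': 9}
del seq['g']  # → {'f': 9}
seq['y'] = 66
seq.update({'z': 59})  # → {'f': 9, 'y': 66, 'z': 59}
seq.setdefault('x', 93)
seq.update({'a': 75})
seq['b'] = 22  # {'f': 9, 'y': 66, 'z': 59, 'x': 93, 'a': 75, 'b': 22}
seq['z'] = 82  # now {'f': 9, 'y': 66, 'z': 82, 'x': 93, 'a': 75, 'b': 22}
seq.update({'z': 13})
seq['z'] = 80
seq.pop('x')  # 93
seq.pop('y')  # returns 66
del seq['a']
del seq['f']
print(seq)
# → {'z': 80, 'b': 22}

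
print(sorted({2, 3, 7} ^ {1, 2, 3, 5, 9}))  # [1, 5, 7, 9]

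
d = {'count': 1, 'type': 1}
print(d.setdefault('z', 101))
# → 101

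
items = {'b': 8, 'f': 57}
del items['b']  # {'f': 57}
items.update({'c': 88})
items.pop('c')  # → 88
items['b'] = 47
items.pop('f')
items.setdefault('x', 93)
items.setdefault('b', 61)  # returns 47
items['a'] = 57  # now {'b': 47, 'x': 93, 'a': 57}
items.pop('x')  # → 93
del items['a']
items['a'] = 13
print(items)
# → {'b': 47, 'a': 13}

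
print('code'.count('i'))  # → 0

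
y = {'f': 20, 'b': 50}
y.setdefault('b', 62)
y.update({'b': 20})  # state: {'f': 20, 'b': 20}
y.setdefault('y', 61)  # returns 61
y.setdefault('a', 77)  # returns 77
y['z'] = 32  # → {'f': 20, 'b': 20, 'y': 61, 'a': 77, 'z': 32}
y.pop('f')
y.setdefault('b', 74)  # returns 20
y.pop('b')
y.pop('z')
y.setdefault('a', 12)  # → 77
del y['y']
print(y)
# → {'a': 77}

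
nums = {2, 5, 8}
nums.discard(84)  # {2, 5, 8}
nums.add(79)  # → {2, 5, 8, 79}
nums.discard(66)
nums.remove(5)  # {2, 8, 79}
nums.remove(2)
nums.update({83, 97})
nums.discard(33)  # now {8, 79, 83, 97}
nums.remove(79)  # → {8, 83, 97}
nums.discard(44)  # {8, 83, 97}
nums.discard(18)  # {8, 83, 97}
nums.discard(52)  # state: {8, 83, 97}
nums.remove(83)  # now {8, 97}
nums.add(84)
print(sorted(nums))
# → [8, 84, 97]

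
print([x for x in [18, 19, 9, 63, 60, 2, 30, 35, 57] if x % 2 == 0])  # [18, 60, 2, 30]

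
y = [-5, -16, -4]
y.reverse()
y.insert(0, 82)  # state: [82, -4, -16, -5]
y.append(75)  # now [82, -4, -16, -5, 75]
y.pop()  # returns 75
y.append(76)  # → [82, -4, -16, -5, 76]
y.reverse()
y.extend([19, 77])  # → [76, -5, -16, -4, 82, 19, 77]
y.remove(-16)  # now [76, -5, -4, 82, 19, 77]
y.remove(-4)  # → [76, -5, 82, 19, 77]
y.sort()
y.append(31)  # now [-5, 19, 76, 77, 82, 31]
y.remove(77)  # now [-5, 19, 76, 82, 31]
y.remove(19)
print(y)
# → [-5, 76, 82, 31]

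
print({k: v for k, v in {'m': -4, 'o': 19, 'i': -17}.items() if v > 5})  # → {'o': 19}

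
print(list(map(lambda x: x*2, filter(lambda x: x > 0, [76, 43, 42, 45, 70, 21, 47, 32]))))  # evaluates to [152, 86, 84, 90, 140, 42, 94, 64]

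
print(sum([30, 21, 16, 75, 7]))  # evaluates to 149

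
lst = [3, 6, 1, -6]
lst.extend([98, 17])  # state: [3, 6, 1, -6, 98, 17]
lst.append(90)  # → [3, 6, 1, -6, 98, 17, 90]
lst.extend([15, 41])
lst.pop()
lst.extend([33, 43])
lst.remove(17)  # [3, 6, 1, -6, 98, 90, 15, 33, 43]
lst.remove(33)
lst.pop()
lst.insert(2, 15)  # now [3, 6, 15, 1, -6, 98, 90, 15]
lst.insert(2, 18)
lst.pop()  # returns 15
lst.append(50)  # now [3, 6, 18, 15, 1, -6, 98, 90, 50]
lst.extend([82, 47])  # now [3, 6, 18, 15, 1, -6, 98, 90, 50, 82, 47]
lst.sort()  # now [-6, 1, 3, 6, 15, 18, 47, 50, 82, 90, 98]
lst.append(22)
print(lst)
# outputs [-6, 1, 3, 6, 15, 18, 47, 50, 82, 90, 98, 22]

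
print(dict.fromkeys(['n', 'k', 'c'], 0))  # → {'n': 0, 'k': 0, 'c': 0}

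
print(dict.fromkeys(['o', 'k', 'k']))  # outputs {'o': None, 'k': None}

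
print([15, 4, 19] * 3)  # [15, 4, 19, 15, 4, 19, 15, 4, 19]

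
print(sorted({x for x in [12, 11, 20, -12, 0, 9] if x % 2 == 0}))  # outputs [-12, 0, 12, 20]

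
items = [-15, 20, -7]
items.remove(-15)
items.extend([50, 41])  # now [20, -7, 50, 41]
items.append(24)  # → [20, -7, 50, 41, 24]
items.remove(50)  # [20, -7, 41, 24]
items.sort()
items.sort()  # [-7, 20, 24, 41]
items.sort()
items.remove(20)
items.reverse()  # [41, 24, -7]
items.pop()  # -7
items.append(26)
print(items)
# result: [41, 24, 26]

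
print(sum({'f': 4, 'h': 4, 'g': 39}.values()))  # 47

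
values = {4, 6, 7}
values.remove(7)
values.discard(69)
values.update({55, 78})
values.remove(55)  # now {4, 6, 78}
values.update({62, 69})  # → {4, 6, 62, 69, 78}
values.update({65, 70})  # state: {4, 6, 62, 65, 69, 70, 78}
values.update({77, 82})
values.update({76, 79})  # {4, 6, 62, 65, 69, 70, 76, 77, 78, 79, 82}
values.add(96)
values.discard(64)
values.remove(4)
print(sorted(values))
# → [6, 62, 65, 69, 70, 76, 77, 78, 79, 82, 96]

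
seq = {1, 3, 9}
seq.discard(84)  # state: {1, 3, 9}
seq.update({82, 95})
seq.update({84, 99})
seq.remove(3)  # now {1, 9, 82, 84, 95, 99}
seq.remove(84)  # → {1, 9, 82, 95, 99}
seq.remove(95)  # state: {1, 9, 82, 99}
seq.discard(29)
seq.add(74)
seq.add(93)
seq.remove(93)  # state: {1, 9, 74, 82, 99}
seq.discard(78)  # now {1, 9, 74, 82, 99}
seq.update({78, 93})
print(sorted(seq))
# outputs [1, 9, 74, 78, 82, 93, 99]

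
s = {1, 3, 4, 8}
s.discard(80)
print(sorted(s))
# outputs [1, 3, 4, 8]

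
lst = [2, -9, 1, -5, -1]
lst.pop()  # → -1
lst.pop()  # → -5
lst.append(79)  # [2, -9, 1, 79]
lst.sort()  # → [-9, 1, 2, 79]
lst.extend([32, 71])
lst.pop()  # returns 71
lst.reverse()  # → [32, 79, 2, 1, -9]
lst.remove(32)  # [79, 2, 1, -9]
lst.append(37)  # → [79, 2, 1, -9, 37]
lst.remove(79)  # [2, 1, -9, 37]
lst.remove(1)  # [2, -9, 37]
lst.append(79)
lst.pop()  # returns 79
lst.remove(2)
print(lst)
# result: [-9, 37]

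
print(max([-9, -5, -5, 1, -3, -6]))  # 1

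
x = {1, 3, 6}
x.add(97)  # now {1, 3, 6, 97}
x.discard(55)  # {1, 3, 6, 97}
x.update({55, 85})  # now {1, 3, 6, 55, 85, 97}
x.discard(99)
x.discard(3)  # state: {1, 6, 55, 85, 97}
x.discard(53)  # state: {1, 6, 55, 85, 97}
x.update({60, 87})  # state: {1, 6, 55, 60, 85, 87, 97}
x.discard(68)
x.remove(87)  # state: {1, 6, 55, 60, 85, 97}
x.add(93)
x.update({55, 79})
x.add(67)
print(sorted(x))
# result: [1, 6, 55, 60, 67, 79, 85, 93, 97]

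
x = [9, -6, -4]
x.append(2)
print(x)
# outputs [9, -6, -4, 2]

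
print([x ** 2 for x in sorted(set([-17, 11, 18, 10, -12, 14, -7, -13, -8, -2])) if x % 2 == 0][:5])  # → [144, 64, 4, 100, 196]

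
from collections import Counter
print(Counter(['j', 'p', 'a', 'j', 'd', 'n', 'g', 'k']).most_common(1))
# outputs [('j', 2)]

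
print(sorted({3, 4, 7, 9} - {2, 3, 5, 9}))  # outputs [4, 7]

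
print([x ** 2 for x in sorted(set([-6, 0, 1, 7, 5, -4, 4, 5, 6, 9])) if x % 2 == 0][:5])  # [36, 16, 0, 16, 36]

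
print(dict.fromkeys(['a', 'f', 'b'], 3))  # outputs {'a': 3, 'f': 3, 'b': 3}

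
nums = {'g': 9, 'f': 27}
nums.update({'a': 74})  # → {'g': 9, 'f': 27, 'a': 74}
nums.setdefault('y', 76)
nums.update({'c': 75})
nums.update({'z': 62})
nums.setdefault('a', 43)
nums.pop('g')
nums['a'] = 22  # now {'f': 27, 'a': 22, 'y': 76, 'c': 75, 'z': 62}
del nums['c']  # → {'f': 27, 'a': 22, 'y': 76, 'z': 62}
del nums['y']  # {'f': 27, 'a': 22, 'z': 62}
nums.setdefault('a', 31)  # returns 22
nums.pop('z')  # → 62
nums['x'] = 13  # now {'f': 27, 'a': 22, 'x': 13}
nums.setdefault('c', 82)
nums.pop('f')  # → 27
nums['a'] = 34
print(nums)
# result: {'a': 34, 'x': 13, 'c': 82}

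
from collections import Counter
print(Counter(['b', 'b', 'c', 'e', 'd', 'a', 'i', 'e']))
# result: Counter({'b': 2, 'e': 2, 'c': 1, 'd': 1, 'a': 1, 'i': 1})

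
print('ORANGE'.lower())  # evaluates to orange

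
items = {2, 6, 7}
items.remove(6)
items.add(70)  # {2, 7, 70}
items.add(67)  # {2, 7, 67, 70}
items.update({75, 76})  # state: {2, 7, 67, 70, 75, 76}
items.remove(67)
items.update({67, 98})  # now {2, 7, 67, 70, 75, 76, 98}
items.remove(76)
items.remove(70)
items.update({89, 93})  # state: {2, 7, 67, 75, 89, 93, 98}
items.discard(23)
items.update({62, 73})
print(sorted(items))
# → [2, 7, 62, 67, 73, 75, 89, 93, 98]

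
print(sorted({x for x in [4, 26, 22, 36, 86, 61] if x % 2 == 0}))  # [4, 22, 26, 36, 86]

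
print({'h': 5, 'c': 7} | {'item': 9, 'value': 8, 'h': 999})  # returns {'h': 999, 'c': 7, 'item': 9, 'value': 8}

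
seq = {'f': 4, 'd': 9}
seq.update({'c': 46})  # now {'f': 4, 'd': 9, 'c': 46}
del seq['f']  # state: {'d': 9, 'c': 46}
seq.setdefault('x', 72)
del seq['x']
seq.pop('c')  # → 46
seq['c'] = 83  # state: {'d': 9, 'c': 83}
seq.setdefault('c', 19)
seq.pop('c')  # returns 83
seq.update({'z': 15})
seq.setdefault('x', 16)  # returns 16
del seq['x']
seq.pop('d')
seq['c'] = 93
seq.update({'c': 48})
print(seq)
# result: {'z': 15, 'c': 48}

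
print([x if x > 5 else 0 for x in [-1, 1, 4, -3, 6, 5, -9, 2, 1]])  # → [0, 0, 0, 0, 6, 0, 0, 0, 0]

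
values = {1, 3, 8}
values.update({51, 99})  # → {1, 3, 8, 51, 99}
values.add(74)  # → {1, 3, 8, 51, 74, 99}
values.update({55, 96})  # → {1, 3, 8, 51, 55, 74, 96, 99}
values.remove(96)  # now {1, 3, 8, 51, 55, 74, 99}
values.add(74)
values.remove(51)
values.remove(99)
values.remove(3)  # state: {1, 8, 55, 74}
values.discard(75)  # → {1, 8, 55, 74}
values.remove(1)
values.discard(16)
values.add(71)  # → {8, 55, 71, 74}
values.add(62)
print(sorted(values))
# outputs [8, 55, 62, 71, 74]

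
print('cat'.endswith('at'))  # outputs True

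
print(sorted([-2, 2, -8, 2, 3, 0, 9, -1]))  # [-8, -2, -1, 0, 2, 2, 3, 9]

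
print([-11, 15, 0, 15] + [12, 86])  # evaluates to [-11, 15, 0, 15, 12, 86]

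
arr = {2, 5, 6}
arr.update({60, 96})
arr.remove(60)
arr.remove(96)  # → {2, 5, 6}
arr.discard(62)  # {2, 5, 6}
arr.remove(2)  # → {5, 6}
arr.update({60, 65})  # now {5, 6, 60, 65}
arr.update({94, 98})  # {5, 6, 60, 65, 94, 98}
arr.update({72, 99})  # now {5, 6, 60, 65, 72, 94, 98, 99}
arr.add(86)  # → {5, 6, 60, 65, 72, 86, 94, 98, 99}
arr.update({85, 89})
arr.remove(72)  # {5, 6, 60, 65, 85, 86, 89, 94, 98, 99}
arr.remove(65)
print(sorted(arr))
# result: [5, 6, 60, 85, 86, 89, 94, 98, 99]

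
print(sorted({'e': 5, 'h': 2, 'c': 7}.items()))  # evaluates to [('c', 7), ('e', 5), ('h', 2)]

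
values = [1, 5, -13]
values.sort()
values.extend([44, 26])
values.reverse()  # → [26, 44, 5, 1, -13]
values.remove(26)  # [44, 5, 1, -13]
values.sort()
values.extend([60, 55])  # [-13, 1, 5, 44, 60, 55]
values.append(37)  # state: [-13, 1, 5, 44, 60, 55, 37]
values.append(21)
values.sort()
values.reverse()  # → [60, 55, 44, 37, 21, 5, 1, -13]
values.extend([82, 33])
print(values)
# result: [60, 55, 44, 37, 21, 5, 1, -13, 82, 33]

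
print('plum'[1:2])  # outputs l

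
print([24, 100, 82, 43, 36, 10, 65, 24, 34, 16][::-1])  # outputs [16, 34, 24, 65, 10, 36, 43, 82, 100, 24]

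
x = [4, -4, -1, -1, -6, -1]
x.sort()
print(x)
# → [-6, -4, -1, -1, -1, 4]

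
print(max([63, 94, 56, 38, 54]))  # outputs 94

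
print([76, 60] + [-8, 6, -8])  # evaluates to [76, 60, -8, 6, -8]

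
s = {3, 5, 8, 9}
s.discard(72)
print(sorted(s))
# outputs [3, 5, 8, 9]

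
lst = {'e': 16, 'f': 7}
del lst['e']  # {'f': 7}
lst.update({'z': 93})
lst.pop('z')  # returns 93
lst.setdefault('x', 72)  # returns 72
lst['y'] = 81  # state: {'f': 7, 'x': 72, 'y': 81}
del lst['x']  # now {'f': 7, 'y': 81}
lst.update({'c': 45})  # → {'f': 7, 'y': 81, 'c': 45}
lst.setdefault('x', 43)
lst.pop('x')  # 43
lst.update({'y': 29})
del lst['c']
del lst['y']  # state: {'f': 7}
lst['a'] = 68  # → {'f': 7, 'a': 68}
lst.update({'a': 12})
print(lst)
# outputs {'f': 7, 'a': 12}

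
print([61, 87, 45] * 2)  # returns [61, 87, 45, 61, 87, 45]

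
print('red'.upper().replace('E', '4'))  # R4D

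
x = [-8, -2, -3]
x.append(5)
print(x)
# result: [-8, -2, -3, 5]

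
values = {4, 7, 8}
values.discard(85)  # {4, 7, 8}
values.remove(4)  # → {7, 8}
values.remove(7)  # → {8}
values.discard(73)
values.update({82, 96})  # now {8, 82, 96}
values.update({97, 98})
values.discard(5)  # {8, 82, 96, 97, 98}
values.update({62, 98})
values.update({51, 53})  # {8, 51, 53, 62, 82, 96, 97, 98}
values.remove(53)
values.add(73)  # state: {8, 51, 62, 73, 82, 96, 97, 98}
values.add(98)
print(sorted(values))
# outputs [8, 51, 62, 73, 82, 96, 97, 98]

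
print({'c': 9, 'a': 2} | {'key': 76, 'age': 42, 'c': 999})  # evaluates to {'c': 999, 'a': 2, 'key': 76, 'age': 42}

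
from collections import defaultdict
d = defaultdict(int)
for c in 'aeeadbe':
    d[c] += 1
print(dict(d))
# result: {'a': 2, 'e': 3, 'd': 1, 'b': 1}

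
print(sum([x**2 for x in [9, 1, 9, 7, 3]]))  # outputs 221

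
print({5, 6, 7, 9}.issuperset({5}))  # True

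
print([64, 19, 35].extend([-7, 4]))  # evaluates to None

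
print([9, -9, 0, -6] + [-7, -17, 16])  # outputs [9, -9, 0, -6, -7, -17, 16]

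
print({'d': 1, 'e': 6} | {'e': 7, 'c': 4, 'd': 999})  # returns {'d': 999, 'e': 7, 'c': 4}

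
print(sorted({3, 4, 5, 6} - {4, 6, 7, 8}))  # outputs [3, 5]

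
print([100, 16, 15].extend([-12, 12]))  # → None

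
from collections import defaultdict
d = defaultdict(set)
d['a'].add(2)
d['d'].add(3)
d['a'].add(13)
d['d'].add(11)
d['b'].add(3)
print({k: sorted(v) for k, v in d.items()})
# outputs {'a': [2, 13], 'd': [3, 11], 'b': [3]}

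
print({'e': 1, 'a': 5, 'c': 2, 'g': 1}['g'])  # 1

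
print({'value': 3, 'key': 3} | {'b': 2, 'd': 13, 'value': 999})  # {'value': 999, 'key': 3, 'b': 2, 'd': 13}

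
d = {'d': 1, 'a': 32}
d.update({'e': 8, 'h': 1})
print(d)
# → {'d': 1, 'a': 32, 'e': 8, 'h': 1}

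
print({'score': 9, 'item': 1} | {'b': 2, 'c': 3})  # {'score': 9, 'item': 1, 'b': 2, 'c': 3}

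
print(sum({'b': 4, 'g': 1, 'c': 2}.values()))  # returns 7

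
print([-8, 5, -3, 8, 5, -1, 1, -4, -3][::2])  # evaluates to [-8, -3, 5, 1, -3]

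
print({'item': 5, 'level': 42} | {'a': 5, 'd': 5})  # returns {'item': 5, 'level': 42, 'a': 5, 'd': 5}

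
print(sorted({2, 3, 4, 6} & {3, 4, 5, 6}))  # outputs [3, 4, 6]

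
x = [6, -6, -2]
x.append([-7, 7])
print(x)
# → [6, -6, -2, [-7, 7]]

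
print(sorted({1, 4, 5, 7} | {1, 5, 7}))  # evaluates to [1, 4, 5, 7]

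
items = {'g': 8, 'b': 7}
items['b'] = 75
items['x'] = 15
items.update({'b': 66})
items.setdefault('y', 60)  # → 60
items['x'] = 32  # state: {'g': 8, 'b': 66, 'x': 32, 'y': 60}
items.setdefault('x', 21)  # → 32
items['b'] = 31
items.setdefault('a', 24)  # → 24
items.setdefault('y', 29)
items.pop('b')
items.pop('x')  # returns 32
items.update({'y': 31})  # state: {'g': 8, 'y': 31, 'a': 24}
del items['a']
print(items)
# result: {'g': 8, 'y': 31}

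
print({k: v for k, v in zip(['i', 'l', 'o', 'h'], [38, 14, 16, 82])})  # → {'i': 38, 'l': 14, 'o': 16, 'h': 82}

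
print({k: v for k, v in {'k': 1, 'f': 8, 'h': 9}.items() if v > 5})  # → {'f': 8, 'h': 9}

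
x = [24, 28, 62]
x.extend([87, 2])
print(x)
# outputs [24, 28, 62, 87, 2]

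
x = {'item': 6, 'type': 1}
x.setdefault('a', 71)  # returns 71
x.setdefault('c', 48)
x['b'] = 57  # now {'item': 6, 'type': 1, 'a': 71, 'c': 48, 'b': 57}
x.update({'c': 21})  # {'item': 6, 'type': 1, 'a': 71, 'c': 21, 'b': 57}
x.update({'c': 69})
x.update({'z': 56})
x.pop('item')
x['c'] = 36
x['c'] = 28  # {'type': 1, 'a': 71, 'c': 28, 'b': 57, 'z': 56}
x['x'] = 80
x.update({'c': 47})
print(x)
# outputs {'type': 1, 'a': 71, 'c': 47, 'b': 57, 'z': 56, 'x': 80}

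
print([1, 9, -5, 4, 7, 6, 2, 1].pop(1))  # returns 9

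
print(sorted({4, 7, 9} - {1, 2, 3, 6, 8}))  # [4, 7, 9]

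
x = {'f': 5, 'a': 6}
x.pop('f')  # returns 5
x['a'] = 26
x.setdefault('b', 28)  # 28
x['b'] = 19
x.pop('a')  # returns 26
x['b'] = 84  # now {'b': 84}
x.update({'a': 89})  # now {'b': 84, 'a': 89}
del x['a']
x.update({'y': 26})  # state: {'b': 84, 'y': 26}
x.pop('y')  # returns 26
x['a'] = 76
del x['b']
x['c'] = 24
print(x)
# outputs {'a': 76, 'c': 24}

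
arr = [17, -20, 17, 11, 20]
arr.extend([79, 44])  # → [17, -20, 17, 11, 20, 79, 44]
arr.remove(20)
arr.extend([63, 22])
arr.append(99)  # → [17, -20, 17, 11, 79, 44, 63, 22, 99]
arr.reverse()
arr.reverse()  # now [17, -20, 17, 11, 79, 44, 63, 22, 99]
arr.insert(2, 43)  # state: [17, -20, 43, 17, 11, 79, 44, 63, 22, 99]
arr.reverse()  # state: [99, 22, 63, 44, 79, 11, 17, 43, -20, 17]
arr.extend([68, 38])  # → [99, 22, 63, 44, 79, 11, 17, 43, -20, 17, 68, 38]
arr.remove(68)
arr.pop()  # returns 38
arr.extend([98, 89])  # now [99, 22, 63, 44, 79, 11, 17, 43, -20, 17, 98, 89]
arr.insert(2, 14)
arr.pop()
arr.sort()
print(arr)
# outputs [-20, 11, 14, 17, 17, 22, 43, 44, 63, 79, 98, 99]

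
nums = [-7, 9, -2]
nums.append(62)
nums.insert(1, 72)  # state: [-7, 72, 9, -2, 62]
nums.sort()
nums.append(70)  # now [-7, -2, 9, 62, 72, 70]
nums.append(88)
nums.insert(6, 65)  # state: [-7, -2, 9, 62, 72, 70, 65, 88]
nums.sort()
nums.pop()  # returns 88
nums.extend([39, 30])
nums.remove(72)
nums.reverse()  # [30, 39, 70, 65, 62, 9, -2, -7]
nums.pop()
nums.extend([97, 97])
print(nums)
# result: [30, 39, 70, 65, 62, 9, -2, 97, 97]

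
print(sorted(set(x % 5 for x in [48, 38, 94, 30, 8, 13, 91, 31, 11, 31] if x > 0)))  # [0, 1, 3, 4]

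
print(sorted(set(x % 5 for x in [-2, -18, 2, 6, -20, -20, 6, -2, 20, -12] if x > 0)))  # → [0, 1, 2]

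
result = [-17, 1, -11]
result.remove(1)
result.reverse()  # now [-11, -17]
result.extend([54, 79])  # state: [-11, -17, 54, 79]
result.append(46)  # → [-11, -17, 54, 79, 46]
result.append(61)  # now [-11, -17, 54, 79, 46, 61]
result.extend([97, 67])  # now [-11, -17, 54, 79, 46, 61, 97, 67]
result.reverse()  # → [67, 97, 61, 46, 79, 54, -17, -11]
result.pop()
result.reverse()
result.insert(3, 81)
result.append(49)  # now [-17, 54, 79, 81, 46, 61, 97, 67, 49]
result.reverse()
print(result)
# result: [49, 67, 97, 61, 46, 81, 79, 54, -17]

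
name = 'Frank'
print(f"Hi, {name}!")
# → Hi, Frank!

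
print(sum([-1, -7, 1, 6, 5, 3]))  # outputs 7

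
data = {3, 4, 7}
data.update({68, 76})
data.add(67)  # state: {3, 4, 7, 67, 68, 76}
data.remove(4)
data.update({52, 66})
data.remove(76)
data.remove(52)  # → {3, 7, 66, 67, 68}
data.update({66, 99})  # {3, 7, 66, 67, 68, 99}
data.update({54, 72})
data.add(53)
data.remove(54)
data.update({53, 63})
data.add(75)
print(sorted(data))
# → [3, 7, 53, 63, 66, 67, 68, 72, 75, 99]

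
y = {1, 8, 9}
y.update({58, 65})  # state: {1, 8, 9, 58, 65}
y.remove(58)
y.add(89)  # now {1, 8, 9, 65, 89}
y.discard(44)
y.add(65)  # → {1, 8, 9, 65, 89}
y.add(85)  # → {1, 8, 9, 65, 85, 89}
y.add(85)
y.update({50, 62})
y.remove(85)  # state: {1, 8, 9, 50, 62, 65, 89}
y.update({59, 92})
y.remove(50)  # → {1, 8, 9, 59, 62, 65, 89, 92}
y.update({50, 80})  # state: {1, 8, 9, 50, 59, 62, 65, 80, 89, 92}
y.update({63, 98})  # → {1, 8, 9, 50, 59, 62, 63, 65, 80, 89, 92, 98}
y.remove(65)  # {1, 8, 9, 50, 59, 62, 63, 80, 89, 92, 98}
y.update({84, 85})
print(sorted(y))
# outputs [1, 8, 9, 50, 59, 62, 63, 80, 84, 85, 89, 92, 98]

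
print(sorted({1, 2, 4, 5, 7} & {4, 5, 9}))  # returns [4, 5]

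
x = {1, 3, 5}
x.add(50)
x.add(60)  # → {1, 3, 5, 50, 60}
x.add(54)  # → {1, 3, 5, 50, 54, 60}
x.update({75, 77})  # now {1, 3, 5, 50, 54, 60, 75, 77}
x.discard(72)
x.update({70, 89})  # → {1, 3, 5, 50, 54, 60, 70, 75, 77, 89}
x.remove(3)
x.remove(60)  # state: {1, 5, 50, 54, 70, 75, 77, 89}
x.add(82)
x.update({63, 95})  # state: {1, 5, 50, 54, 63, 70, 75, 77, 82, 89, 95}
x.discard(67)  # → {1, 5, 50, 54, 63, 70, 75, 77, 82, 89, 95}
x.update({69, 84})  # {1, 5, 50, 54, 63, 69, 70, 75, 77, 82, 84, 89, 95}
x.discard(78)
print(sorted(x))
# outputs [1, 5, 50, 54, 63, 69, 70, 75, 77, 82, 84, 89, 95]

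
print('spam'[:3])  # spa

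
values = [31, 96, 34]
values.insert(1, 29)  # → [31, 29, 96, 34]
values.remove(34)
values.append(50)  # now [31, 29, 96, 50]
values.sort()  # [29, 31, 50, 96]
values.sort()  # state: [29, 31, 50, 96]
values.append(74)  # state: [29, 31, 50, 96, 74]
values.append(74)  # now [29, 31, 50, 96, 74, 74]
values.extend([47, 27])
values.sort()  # [27, 29, 31, 47, 50, 74, 74, 96]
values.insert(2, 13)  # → [27, 29, 13, 31, 47, 50, 74, 74, 96]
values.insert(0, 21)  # [21, 27, 29, 13, 31, 47, 50, 74, 74, 96]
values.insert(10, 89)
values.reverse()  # [89, 96, 74, 74, 50, 47, 31, 13, 29, 27, 21]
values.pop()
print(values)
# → [89, 96, 74, 74, 50, 47, 31, 13, 29, 27]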